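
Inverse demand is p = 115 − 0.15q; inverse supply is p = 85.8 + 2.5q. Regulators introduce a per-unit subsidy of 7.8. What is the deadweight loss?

11.48

Competitive equilibrium: 115 − 0.15q = 85.8 + 2.5q → q* = 11.0189, p* = 113.3472.
The subsidy lowers effective supply by 7.8: p = 78 + 2.5q.
New quantity: 115 − 0.15q = 78 + 2.5q → q' = 13.9623.
Overproduction Δq = 13.9623 − 11.0189 = 2.9434; wedge = subsidy = 7.8.
DWL = ½ × 2.9434 × 7.8 = 11.48.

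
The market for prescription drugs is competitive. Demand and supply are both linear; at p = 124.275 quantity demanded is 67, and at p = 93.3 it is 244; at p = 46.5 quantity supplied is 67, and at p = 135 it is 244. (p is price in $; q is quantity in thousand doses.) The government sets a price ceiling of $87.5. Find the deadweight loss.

Demand slope = (93.3 − 124.275)/(244 − 67) = −0.175, so p = 136 − 0.175q.
Supply slope = (135 − 46.5)/(244 − 67) = 0.5, so p = 13 + 0.5q.
Competitive equilibrium: 136 − 0.175q = 13 + 0.5q → q* = 182.2222, p* = 104.1111.
At the ceiling p = 87.5, quantity supplied = (87.5 − 13)/0.5 = 149.
Willingness to pay at q' = 149: 136 − 0.175·149 = 109.925.
Δq = 182.2222 − 149 = 33.2222; wedge = 109.925 − 87.5 = 22.425.
Welfare loss = ½ × 33.2222 × 22.425 = $372.50 thousand.

$372.50 thousand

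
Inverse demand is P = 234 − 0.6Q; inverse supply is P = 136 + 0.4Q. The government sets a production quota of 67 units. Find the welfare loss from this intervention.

480.50

Competitive equilibrium: 234 − 0.6Q = 136 + 0.4Q → Q* = 98, P* = 175.2.
At Q = 67: demand price = 234 − 0.6·67 = 193.8; supply price = 136 + 0.4·67 = 162.8.
ΔQ = 98 − 67 = 31; wedge = 193.8 − 162.8 = 31.
DWL = ½ × 31 × 31 = 480.50.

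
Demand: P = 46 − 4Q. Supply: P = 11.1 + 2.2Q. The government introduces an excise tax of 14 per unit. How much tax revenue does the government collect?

47.19

Competitive equilibrium: 46 − 4Q = 11.1 + 2.2Q → Q* = 5.629, P* = 23.4839.
With the tax, the buyer price exceeds the seller price by 14: (46 − 4Q) − (11.1 + 2.2Q) = 14 → Q' = 3.371.
Tax revenue = 14 × 3.371 = 47.19.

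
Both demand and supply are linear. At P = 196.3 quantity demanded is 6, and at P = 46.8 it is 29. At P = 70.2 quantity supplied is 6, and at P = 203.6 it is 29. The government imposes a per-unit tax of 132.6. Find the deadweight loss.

Demand slope = (46.8 − 196.3)/(29 − 6) = −6.5, so P = 235.3 − 6.5Q.
Supply slope = (203.6 − 70.2)/(29 − 6) = 5.8, so P = 35.4 + 5.8Q.
Competitive equilibrium: 235.3 − 6.5Q = 35.4 + 5.8Q → Q* = 16.252, P* = 129.6618.
With the tax, the buyer price exceeds the seller price by 132.6: (235.3 − 6.5Q) − (35.4 + 5.8Q) = 132.6 → Q' = 5.4715.
ΔQ = 16.252 − 5.4715 = 10.7805; the wedge equals the tax, 132.6.
Welfare loss = ½ × 10.7805 × 132.6 = 714.75.

714.75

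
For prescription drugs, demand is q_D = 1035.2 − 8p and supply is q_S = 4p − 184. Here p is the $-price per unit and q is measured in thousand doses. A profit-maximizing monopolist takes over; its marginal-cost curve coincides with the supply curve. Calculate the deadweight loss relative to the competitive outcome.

In inverse form: demand p = 129.4 − 0.125q, supply p = 46 + 0.25q.
Competitive equilibrium: 129.4 − 0.125q = 46 + 0.25q → q* = 222.4, p* = 101.6.
Marginal revenue: MR = 129.4 − 0.25q. Set MR = MC: 129.4 − 0.25q = 46 + 0.25q → q_m = 166.8.
Price p_m = 129.4 − 0.125·166.8 = 108.55; MC(q_m) = 46 + 0.25·166.8 = 87.7.
Competitive q* = 222.4, so Δq = 55.6; wedge = 108.55 − 87.7 = 20.85.
DWL = ½ × 55.6 × 20.85 = $579.63 thousand.

$579.63 thousand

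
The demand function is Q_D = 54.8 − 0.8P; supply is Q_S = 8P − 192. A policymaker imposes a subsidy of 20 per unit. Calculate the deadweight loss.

145.45

In inverse form: demand P = 68.5 − 1.25Q, supply P = 24 + 0.125Q.
Competitive equilibrium: 68.5 − 1.25Q = 24 + 0.125Q → Q* = 32.36364, P* = 28.04545.
The subsidy lowers effective supply by 20: P = 4 + 0.125Q.
New quantity: 68.5 − 1.25Q = 4 + 0.125Q → Q' = 46.90909.
Overproduction ΔQ = 46.90909 − 32.36364 = 14.54545; wedge = subsidy = 20.
The triangle = ½ × 14.54545 × 20 = 145.45.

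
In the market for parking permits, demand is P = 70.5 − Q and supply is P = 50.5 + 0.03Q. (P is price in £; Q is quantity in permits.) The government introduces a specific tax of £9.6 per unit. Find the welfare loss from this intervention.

£44.74

Competitive equilibrium: 70.5 − Q = 50.5 + 0.03Q → Q* = 19.4175, P* = 51.0825.
With the tax, the buyer price exceeds the seller price by 9.6: (70.5 − Q) − (50.5 + 0.03Q) = 9.6 → Q' = 10.0971.
ΔQ = 19.4175 − 10.0971 = 9.3204; the wedge equals the tax, 9.6.
DWL = ½ × 9.3204 × 9.6 = £44.74.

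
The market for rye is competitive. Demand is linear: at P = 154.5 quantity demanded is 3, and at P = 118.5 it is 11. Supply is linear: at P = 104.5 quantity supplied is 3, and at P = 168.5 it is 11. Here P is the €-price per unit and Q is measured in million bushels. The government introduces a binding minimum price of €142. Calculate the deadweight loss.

€9.34 million

Demand slope = (118.5 − 154.5)/(11 − 3) = −4.5, so P = 168 − 4.5Q.
Supply slope = (168.5 − 104.5)/(11 − 3) = 8, so P = 80.5 + 8Q.
Competitive equilibrium: 168 − 4.5Q = 80.5 + 8Q → Q* = 7, P* = 136.5.
At the floor P = 142, quantity demanded = (168 − 142)/4.5 = 5.7778.
Sellers' marginal cost at Q' = 5.7778: 80.5 + 8·5.7778 = 126.7224.
ΔQ = 7 − 5.7778 = 1.2222; wedge = 142 − 126.7224 = 15.2776.
The triangle = ½ × 1.2222 × 15.2776 = €9.34 million.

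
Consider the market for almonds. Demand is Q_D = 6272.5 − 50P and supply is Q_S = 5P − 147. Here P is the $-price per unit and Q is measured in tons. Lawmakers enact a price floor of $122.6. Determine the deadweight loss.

$9513.84

In inverse form: demand P = 125.45 − 0.02Q, supply P = 29.4 + 0.2Q.
Competitive equilibrium: 125.45 − 0.02Q = 29.4 + 0.2Q → Q* = 436.5909, P* = 116.7182.
At the floor P = 122.6, quantity demanded = (125.45 − 122.6)/0.02 = 142.5.
Sellers' marginal cost at Q' = 142.5: 29.4 + 0.2·142.5 = 57.9.
ΔQ = 436.5909 − 142.5 = 294.0909; wedge = 122.6 − 57.9 = 64.7.
DWL = ½ × 294.0909 × 64.7 = $9513.84.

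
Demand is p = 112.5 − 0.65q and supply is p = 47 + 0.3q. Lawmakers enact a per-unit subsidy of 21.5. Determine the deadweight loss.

Competitive equilibrium: 112.5 − 0.65q = 47 + 0.3q → q* = 68.9474, p* = 67.6842.
The subsidy lowers effective supply by 21.5: p = 25.5 + 0.3q.
New quantity: 112.5 − 0.65q = 25.5 + 0.3q → q' = 91.5789.
Overproduction Δq = 91.5789 − 68.9474 = 22.6315; wedge = subsidy = 21.5.
Deadweight loss = ½ × 22.6315 × 21.5 = 243.29.

243.29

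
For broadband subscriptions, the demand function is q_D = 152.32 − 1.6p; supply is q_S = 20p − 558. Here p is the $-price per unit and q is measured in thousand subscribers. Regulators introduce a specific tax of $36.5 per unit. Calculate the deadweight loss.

$986.85 thousand

In inverse form: demand p = 95.2 − 0.625q, supply p = 27.9 + 0.05q.
Competitive equilibrium: 95.2 − 0.625q = 27.9 + 0.05q → q* = 99.7037, p* = 32.8852.
With the tax, the buyer price exceeds the seller price by 36.5: (95.2 − 0.625q) − (27.9 + 0.05q) = 36.5 → q' = 45.6296.
Δq = 99.7037 − 45.6296 = 54.0741; the wedge equals the tax, 36.5.
Welfare loss = ½ × 54.0741 × 36.5 = $986.85 thousand.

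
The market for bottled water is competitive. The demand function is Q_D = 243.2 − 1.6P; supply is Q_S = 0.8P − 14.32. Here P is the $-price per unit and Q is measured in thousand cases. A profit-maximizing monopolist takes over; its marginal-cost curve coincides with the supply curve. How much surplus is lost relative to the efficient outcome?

$299.71 thousand

In inverse form: demand P = 152 − 0.625Q, supply P = 17.9 + 1.25Q.
Competitive equilibrium: 152 − 0.625Q = 17.9 + 1.25Q → Q* = 71.52, P* = 107.3.
Marginal revenue: MR = 152 − 1.25Q. Set MR = MC: 152 − 1.25Q = 17.9 + 1.25Q → Q_m = 53.64.
Price P_m = 152 − 0.625·53.64 = 118.475; MC(Q_m) = 17.9 + 1.25·53.64 = 84.95.
Competitive Q* = 71.52, so ΔQ = 17.88; wedge = 118.475 − 84.95 = 33.525.
Deadweight loss = ½ × 17.88 × 33.525 = $299.71 thousand.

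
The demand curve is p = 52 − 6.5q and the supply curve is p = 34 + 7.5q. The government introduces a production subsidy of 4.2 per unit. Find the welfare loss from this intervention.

Competitive equilibrium: 52 − 6.5q = 34 + 7.5q → q* = 1.2857, p* = 43.6429.
The subsidy lowers effective supply by 4.2: p = 29.8 + 7.5q.
New quantity: 52 − 6.5q = 29.8 + 7.5q → q' = 1.5857.
Overproduction Δq = 1.5857 − 1.2857 = 0.3; wedge = subsidy = 4.2.
DWL = ½ × 0.3 × 4.2 = 0.63.

0.63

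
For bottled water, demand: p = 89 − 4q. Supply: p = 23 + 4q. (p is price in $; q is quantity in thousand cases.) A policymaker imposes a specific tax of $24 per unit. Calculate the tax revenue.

Competitive equilibrium: 89 − 4q = 23 + 4q → q* = 8.25, p* = 56.
With the tax, the buyer price exceeds the seller price by 24: (89 − 4q) − (23 + 4q) = 24 → q' = 5.25.
Tax revenue = 24 × 5.25 = $126 thousand.

$126 thousand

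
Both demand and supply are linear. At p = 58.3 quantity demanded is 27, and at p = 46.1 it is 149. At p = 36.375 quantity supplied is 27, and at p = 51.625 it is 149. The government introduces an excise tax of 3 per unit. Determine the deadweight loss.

Demand slope = (46.1 − 58.3)/(149 − 27) = −0.1, so p = 61 − 0.1q.
Supply slope = (51.625 − 36.375)/(149 − 27) = 0.125, so p = 33 + 0.125q.
Competitive equilibrium: 61 − 0.1q = 33 + 0.125q → q* = 124.4444, p* = 48.5556.
With the tax, the buyer price exceeds the seller price by 3: (61 − 0.1q) − (33 + 0.125q) = 3 → q' = 111.1111.
Δq = 124.4444 − 111.1111 = 13.3333; the wedge equals the tax, 3.
Deadweight loss = ½ × 13.3333 × 3 = 20.

20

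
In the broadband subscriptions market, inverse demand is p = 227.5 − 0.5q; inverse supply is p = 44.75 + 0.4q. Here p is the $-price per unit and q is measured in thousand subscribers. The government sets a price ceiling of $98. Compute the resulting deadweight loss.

$2200.63 thousand

Competitive equilibrium: 227.5 − 0.5q = 44.75 + 0.4q → q* = 203.0556, p* = 125.9722.
At the ceiling p = 98, quantity supplied = (98 − 44.75)/0.4 = 133.125.
Willingness to pay at q' = 133.125: 227.5 − 0.5·133.125 = 160.9375.
Δq = 203.0556 − 133.125 = 69.9306; wedge = 160.9375 − 98 = 62.9375.
Deadweight loss = ½ × 69.9306 × 62.9375 = $2200.63 thousand.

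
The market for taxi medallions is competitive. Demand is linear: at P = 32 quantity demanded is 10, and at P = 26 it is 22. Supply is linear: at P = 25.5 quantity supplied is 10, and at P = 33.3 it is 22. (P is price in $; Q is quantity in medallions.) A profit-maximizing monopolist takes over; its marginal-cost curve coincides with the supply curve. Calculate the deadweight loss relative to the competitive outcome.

$12.94

Demand slope = (26 − 32)/(22 − 10) = −0.5, so P = 37 − 0.5Q.
Supply slope = (33.3 − 25.5)/(22 − 10) = 0.65, so P = 19 + 0.65Q.
Competitive equilibrium: 37 − 0.5Q = 19 + 0.65Q → Q* = 15.6522, P* = 29.1739.
Marginal revenue: MR = 37 − Q. Set MR = MC: 37 − Q = 19 + 0.65Q → Q_m = 10.9091.
Price P_m = 37 − 0.5·10.9091 = 31.5455; MC(Q_m) = 19 + 0.65·10.9091 = 26.0909.
Competitive Q* = 15.6522, so ΔQ = 4.7431; wedge = 31.5455 − 26.0909 = 5.4546.
Deadweight loss = ½ × 4.7431 × 5.4546 = $12.94.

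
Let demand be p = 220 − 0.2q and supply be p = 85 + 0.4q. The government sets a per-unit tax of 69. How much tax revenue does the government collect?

7590

Competitive equilibrium: 220 − 0.2q = 85 + 0.4q → q* = 225, p* = 175.
With the tax, the buyer price exceeds the seller price by 69: (220 − 0.2q) − (85 + 0.4q) = 69 → q' = 110.
Tax revenue = 69 × 110 = 7590.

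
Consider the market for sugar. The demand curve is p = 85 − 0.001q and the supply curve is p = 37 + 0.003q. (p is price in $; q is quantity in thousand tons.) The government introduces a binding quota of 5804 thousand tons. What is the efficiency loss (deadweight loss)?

$76780.832 thousand

Competitive equilibrium: 85 − 0.001q = 37 + 0.003q → q* = 12000, p* = 73.
At q = 5804: demand price = 85 − 0.001·5804 = 79.196; supply price = 37 + 0.003·5804 = 54.412.
Δq = 12000 − 5804 = 6196; wedge = 79.196 − 54.412 = 24.784.
The triangle = ½ × 6196 × 24.784 = $76780.832 thousand.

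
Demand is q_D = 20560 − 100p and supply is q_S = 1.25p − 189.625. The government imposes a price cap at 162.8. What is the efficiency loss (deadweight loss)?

1123.45

In inverse form: demand p = 205.6 − 0.01q, supply p = 151.7 + 0.8q.
Competitive equilibrium: 205.6 − 0.01q = 151.7 + 0.8q → q* = 66.5432, p* = 204.9346.
At the ceiling p = 162.8, quantity supplied = (162.8 − 151.7)/0.8 = 13.875.
Willingness to pay at q' = 13.875: 205.6 − 0.01·13.875 = 205.4613.
Δq = 66.5432 − 13.875 = 52.6682; wedge = 205.4613 − 162.8 = 42.6613.
Welfare loss = ½ × 52.6682 × 42.6613 = 1123.45.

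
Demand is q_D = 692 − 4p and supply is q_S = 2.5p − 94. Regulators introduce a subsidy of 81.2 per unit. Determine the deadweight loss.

In inverse form: demand p = 173 − 0.25q, supply p = 37.6 + 0.4q.
Competitive equilibrium: 173 − 0.25q = 37.6 + 0.4q → q* = 208.3077, p* = 120.9231.
The subsidy lowers effective supply by 81.2: p = 0.4q − 43.6.
New quantity: 173 − 0.25q = 0.4q − 43.6 → q' = 333.2308.
Overproduction Δq = 333.2308 − 208.3077 = 124.9231; wedge = subsidy = 81.2.
The triangle = ½ × 124.9231 × 81.2 = 5071.88.

5071.88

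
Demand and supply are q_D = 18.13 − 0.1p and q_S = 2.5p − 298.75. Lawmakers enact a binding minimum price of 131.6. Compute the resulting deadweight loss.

In inverse form: demand p = 181.3 − 10q, supply p = 119.5 + 0.4q.
Competitive equilibrium: 181.3 − 10q = 119.5 + 0.4q → q* = 5.9423, p* = 121.8769.
At the floor p = 131.6, quantity demanded = (181.3 − 131.6)/10 = 4.97.
Sellers' marginal cost at q' = 4.97: 119.5 + 0.4·4.97 = 121.488.
Δq = 5.9423 − 4.97 = 0.9723; wedge = 131.6 − 121.488 = 10.112.
Deadweight loss = ½ × 0.9723 × 10.112 = 4.92.

4.92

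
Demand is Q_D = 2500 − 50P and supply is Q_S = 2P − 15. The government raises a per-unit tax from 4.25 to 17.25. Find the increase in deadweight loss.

268.75

In inverse form: demand P = 50 − 0.02Q, supply P = 7.5 + 0.5Q.
Competitive equilibrium: 50 − 0.02Q = 7.5 + 0.5Q → Q* = 81.7308, P* = 48.3654.
For a per-unit tax t: ΔQ = t/0.52, so DWL = ½·t·(t/0.52) = t²/1.04.
At t = 4.25: DWL = 17.368. At t = 17.25: DWL = 286.118.
Increase = 286.118 − 17.368 = 268.75.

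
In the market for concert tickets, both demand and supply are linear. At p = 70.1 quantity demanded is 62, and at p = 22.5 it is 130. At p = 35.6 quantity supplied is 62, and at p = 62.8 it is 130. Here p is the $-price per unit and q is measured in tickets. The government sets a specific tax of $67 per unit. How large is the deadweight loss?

Demand slope = (22.5 − 70.1)/(130 − 62) = −0.7, so p = 113.5 − 0.7q.
Supply slope = (62.8 − 35.6)/(130 − 62) = 0.4, so p = 10.8 + 0.4q.
Competitive equilibrium: 113.5 − 0.7q = 10.8 + 0.4q → q* = 93.3636, p* = 48.1455.
With the tax, the buyer price exceeds the seller price by 67: (113.5 − 0.7q) − (10.8 + 0.4q) = 67 → q' = 32.4545.
Δq = 93.3636 − 32.4545 = 60.9091; the wedge equals the tax, 67.
Deadweight loss = ½ × 60.9091 × 67 = $2040.45.

$2040.45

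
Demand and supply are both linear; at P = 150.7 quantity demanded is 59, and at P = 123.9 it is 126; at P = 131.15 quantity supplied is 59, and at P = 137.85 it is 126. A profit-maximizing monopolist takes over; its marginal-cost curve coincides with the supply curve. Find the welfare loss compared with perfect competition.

475.24

Demand slope = (123.9 − 150.7)/(126 − 59) = −0.4, so P = 174.3 − 0.4Q.
Supply slope = (137.85 − 131.15)/(126 − 59) = 0.1, so P = 125.25 + 0.1Q.
Competitive equilibrium: 174.3 − 0.4Q = 125.25 + 0.1Q → Q* = 98.1, P* = 135.06.
Marginal revenue: MR = 174.3 − 0.8Q. Set MR = MC: 174.3 − 0.8Q = 125.25 + 0.1Q → Q_m = 54.5.
Price P_m = 174.3 − 0.4·54.5 = 152.5; MC(Q_m) = 125.25 + 0.1·54.5 = 130.7.
Competitive Q* = 98.1, so ΔQ = 43.6; wedge = 152.5 − 130.7 = 21.8.
DWL = ½ × 43.6 × 21.8 = 475.24.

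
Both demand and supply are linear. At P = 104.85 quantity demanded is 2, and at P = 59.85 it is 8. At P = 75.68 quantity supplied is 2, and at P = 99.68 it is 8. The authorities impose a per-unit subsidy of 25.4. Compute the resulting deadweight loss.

28.05

Demand slope = (59.85 − 104.85)/(8 − 2) = −7.5, so P = 119.85 − 7.5Q.
Supply slope = (99.68 − 75.68)/(8 − 2) = 4, so P = 67.68 + 4Q.
Competitive equilibrium: 119.85 − 7.5Q = 67.68 + 4Q → Q* = 4.5365, P* = 85.8261.
The subsidy lowers effective supply by 25.4: P = 42.28 + 4Q.
New quantity: 119.85 − 7.5Q = 42.28 + 4Q → Q' = 6.7452.
Overproduction ΔQ = 6.7452 − 4.5365 = 2.2087; wedge = subsidy = 25.4.
Welfare loss = ½ × 2.2087 × 25.4 = 28.05.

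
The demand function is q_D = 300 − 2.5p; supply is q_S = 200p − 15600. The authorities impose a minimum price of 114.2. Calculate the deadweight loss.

1611.35

In inverse form: demand p = 120 − 0.4q, supply p = 78 + 0.005q.
Competitive equilibrium: 120 − 0.4q = 78 + 0.005q → q* = 103.7037, p* = 78.5185.
At the floor p = 114.2, quantity demanded = (120 − 114.2)/0.4 = 14.5.
Sellers' marginal cost at q' = 14.5: 78 + 0.005·14.5 = 78.0725.
Δq = 103.7037 − 14.5 = 89.2037; wedge = 114.2 − 78.0725 = 36.1275.
The triangle = ½ × 89.2037 × 36.1275 = 1611.35.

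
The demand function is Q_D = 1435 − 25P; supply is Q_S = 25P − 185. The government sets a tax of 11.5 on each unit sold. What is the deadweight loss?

In inverse form: demand P = 57.4 − 0.04Q, supply P = 7.4 + 0.04Q.
Competitive equilibrium: 57.4 − 0.04Q = 7.4 + 0.04Q → Q* = 625, P* = 32.4.
With the tax, the buyer price exceeds the seller price by 11.5: (57.4 − 0.04Q) − (7.4 + 0.04Q) = 11.5 → Q' = 481.25.
ΔQ = 625 − 481.25 = 143.75; the wedge equals the tax, 11.5.
Deadweight loss = ½ × 143.75 × 11.5 = 826.56.

826.56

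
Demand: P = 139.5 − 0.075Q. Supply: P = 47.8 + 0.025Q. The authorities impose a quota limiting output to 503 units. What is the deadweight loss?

8569.80

Competitive equilibrium: 139.5 − 0.075Q = 47.8 + 0.025Q → Q* = 917, P* = 70.725.
At Q = 503: demand price = 139.5 − 0.075·503 = 101.775; supply price = 47.8 + 0.025·503 = 60.375.
ΔQ = 917 − 503 = 414; wedge = 101.775 − 60.375 = 41.4.
Welfare loss = ½ × 414 × 41.4 = 8569.80.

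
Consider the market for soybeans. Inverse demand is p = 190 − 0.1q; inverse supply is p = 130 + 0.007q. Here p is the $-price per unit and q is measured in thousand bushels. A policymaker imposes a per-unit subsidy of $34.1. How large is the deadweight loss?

$5433.69 thousand

Competitive equilibrium: 190 − 0.1q = 130 + 0.007q → q* = 560.7477, p* = 133.9252.
The subsidy lowers effective supply by 34.1: p = 95.9 + 0.007q.
New quantity: 190 − 0.1q = 95.9 + 0.007q → q' = 879.4393.
Overproduction Δq = 879.4393 − 560.7477 = 318.6916; wedge = subsidy = 34.1.
The triangle = ½ × 318.6916 × 34.1 = $5433.69 thousand.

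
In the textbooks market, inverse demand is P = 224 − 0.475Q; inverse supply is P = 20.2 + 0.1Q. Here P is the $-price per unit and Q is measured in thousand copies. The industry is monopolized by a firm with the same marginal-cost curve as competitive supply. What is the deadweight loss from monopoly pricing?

$7391.27 thousand

Competitive equilibrium: 224 − 0.475Q = 20.2 + 0.1Q → Q* = 354.43478, P* = 55.64348.
Marginal revenue: MR = 224 − 0.95Q. Set MR = MC: 224 − 0.95Q = 20.2 + 0.1Q → Q_m = 194.09524.
Price P_m = 224 − 0.475·194.09524 = 131.80476; MC(Q_m) = 20.2 + 0.1·194.09524 = 39.60952.
Competitive Q* = 354.43478, so ΔQ = 160.33954; wedge = 131.80476 − 39.60952 = 92.19524.
The triangle = ½ × 160.33954 × 92.19524 = $7391.27 thousand.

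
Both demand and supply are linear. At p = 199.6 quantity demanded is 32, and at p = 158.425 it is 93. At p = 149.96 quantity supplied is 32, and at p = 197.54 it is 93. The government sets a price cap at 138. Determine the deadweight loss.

Demand slope = (158.425 − 199.6)/(93 − 32) = −0.675, so p = 221.2 − 0.675q.
Supply slope = (197.54 − 149.96)/(93 − 32) = 0.78, so p = 125 + 0.78q.
Competitive equilibrium: 221.2 − 0.675q = 125 + 0.78q → q* = 66.1168, p* = 176.5711.
At the ceiling p = 138, quantity supplied = (138 − 125)/0.78 = 16.6667.
Willingness to pay at q' = 16.6667: 221.2 − 0.675·16.6667 = 209.95.
Δq = 66.1168 − 16.6667 = 49.4501; wedge = 209.95 − 138 = 71.95.
The triangle = ½ × 49.4501 × 71.95 = 1778.97.

1778.97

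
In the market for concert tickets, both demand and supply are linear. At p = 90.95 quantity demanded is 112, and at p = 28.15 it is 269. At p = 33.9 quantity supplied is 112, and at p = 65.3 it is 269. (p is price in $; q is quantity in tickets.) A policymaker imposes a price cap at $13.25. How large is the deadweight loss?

$11800.83

Demand slope = (28.15 − 90.95)/(269 − 112) = −0.4, so p = 135.75 − 0.4q.
Supply slope = (65.3 − 33.9)/(269 − 112) = 0.2, so p = 11.5 + 0.2q.
Competitive equilibrium: 135.75 − 0.4q = 11.5 + 0.2q → q* = 207.0833, p* = 52.9167.
At the ceiling p = 13.25, quantity supplied = (13.25 − 11.5)/0.2 = 8.75.
Willingness to pay at q' = 8.75: 135.75 − 0.4·8.75 = 132.25.
Δq = 207.0833 − 8.75 = 198.3333; wedge = 132.25 − 13.25 = 119.
Deadweight loss = ½ × 198.3333 × 119 = $11800.83.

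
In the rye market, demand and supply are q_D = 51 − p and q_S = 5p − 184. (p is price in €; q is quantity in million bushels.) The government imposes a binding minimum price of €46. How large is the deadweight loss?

In inverse form: demand p = 51 − q, supply p = 36.8 + 0.2q.
Competitive equilibrium: 51 − q = 36.8 + 0.2q → q* = 11.8333, p* = 39.1667.
At the floor p = 46, quantity demanded = (51 − 46)/1 = 5.
Sellers' marginal cost at q' = 5: 36.8 + 0.2·5 = 37.8.
Δq = 11.8333 − 5 = 6.8333; wedge = 46 − 37.8 = 8.2.
DWL = ½ × 6.8333 × 8.2 = €28.02 million.

€28.02 million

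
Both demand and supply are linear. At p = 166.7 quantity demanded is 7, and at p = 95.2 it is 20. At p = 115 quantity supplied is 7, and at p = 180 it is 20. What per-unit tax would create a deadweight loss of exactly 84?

42

Demand slope = (95.2 − 166.7)/(20 − 7) = −5.5, so p = 205.2 − 5.5q.
Supply slope = (180 − 115)/(20 − 7) = 5, so p = 80 + 5q.
Competitive equilibrium: 205.2 − 5.5q = 80 + 5q → q* = 11.9238, p* = 139.619.
A tax t gives Δq = t/10.5 and wedge t, so DWL = t²/21.
t²/21 = 84 → t² = 1764 → t = 42.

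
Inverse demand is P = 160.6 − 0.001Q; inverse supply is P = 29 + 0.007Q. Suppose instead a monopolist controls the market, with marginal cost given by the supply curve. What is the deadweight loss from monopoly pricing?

Competitive equilibrium: 160.6 − 0.001Q = 29 + 0.007Q → Q* = 16450, P* = 144.15.
Marginal revenue: MR = 160.6 − 0.002Q. Set MR = MC: 160.6 − 0.002Q = 29 + 0.007Q → Q_m = 14622.222222.
Price P_m = 160.6 − 0.001·14622.222222 = 145.977778; MC(Q_m) = 29 + 0.007·14622.222222 = 131.355556.
Competitive Q* = 16450, so ΔQ = 1827.777778; wedge = 145.977778 − 131.355556 = 14.622222.
The triangle = ½ × 1827.777778 × 14.622222 = 13363.09.

13363.09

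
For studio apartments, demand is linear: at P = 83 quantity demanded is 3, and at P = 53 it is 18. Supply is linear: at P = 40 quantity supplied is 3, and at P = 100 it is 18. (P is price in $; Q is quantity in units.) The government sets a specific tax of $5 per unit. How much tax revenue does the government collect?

Demand slope = (53 − 83)/(18 − 3) = −2, so P = 89 − 2Q.
Supply slope = (100 − 40)/(18 − 3) = 4, so P = 28 + 4Q.
Competitive equilibrium: 89 − 2Q = 28 + 4Q → Q* = 10.1667, P* = 68.6667.
With the tax, the buyer price exceeds the seller price by 5: (89 − 2Q) − (28 + 4Q) = 5 → Q' = 9.3333.
Tax revenue = 5 × 9.3333 = $46.67.

$46.67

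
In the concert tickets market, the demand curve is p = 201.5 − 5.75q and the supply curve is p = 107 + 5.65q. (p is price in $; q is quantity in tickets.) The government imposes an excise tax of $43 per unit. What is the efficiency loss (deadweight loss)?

$81.10

Competitive equilibrium: 201.5 − 5.75q = 107 + 5.65q → q* = 8.2895, p* = 153.8355.
With the tax, the buyer price exceeds the seller price by 43: (201.5 − 5.75q) − (107 + 5.65q) = 43 → q' = 4.5175.
Δq = 8.2895 − 4.5175 = 3.772; the wedge equals the tax, 43.
Deadweight loss = ½ × 3.772 × 43 = $81.10.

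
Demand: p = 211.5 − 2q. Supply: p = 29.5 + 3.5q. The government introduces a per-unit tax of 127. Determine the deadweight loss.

1466.27

Competitive equilibrium: 211.5 − 2q = 29.5 + 3.5q → q* = 33.0909, p* = 145.3182.
With the tax, the buyer price exceeds the seller price by 127: (211.5 − 2q) − (29.5 + 3.5q) = 127 → q' = 10.
Δq = 33.0909 − 10 = 23.0909; the wedge equals the tax, 127.
DWL = ½ × 23.0909 × 127 = 1466.27.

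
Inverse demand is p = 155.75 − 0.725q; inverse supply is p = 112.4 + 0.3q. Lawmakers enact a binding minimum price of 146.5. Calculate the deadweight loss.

447.03

Competitive equilibrium: 155.75 − 0.725q = 112.4 + 0.3q → q* = 42.2927, p* = 125.0878.
At the floor p = 146.5, quantity demanded = (155.75 − 146.5)/0.725 = 12.7586.
Sellers' marginal cost at q' = 12.7586: 112.4 + 0.3·12.7586 = 116.2276.
Δq = 42.2927 − 12.7586 = 29.5341; wedge = 146.5 − 116.2276 = 30.2724.
DWL = ½ × 29.5341 × 30.2724 = 447.03.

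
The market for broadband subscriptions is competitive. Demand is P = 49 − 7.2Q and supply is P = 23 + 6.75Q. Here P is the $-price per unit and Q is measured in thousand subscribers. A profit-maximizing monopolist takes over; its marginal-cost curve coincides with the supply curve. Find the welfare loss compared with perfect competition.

Competitive equilibrium: 49 − 7.2Q = 23 + 6.75Q → Q* = 1.8638, P* = 35.5806.
Marginal revenue: MR = 49 − 14.4Q. Set MR = MC: 49 − 14.4Q = 23 + 6.75Q → Q_m = 1.2293.
Price P_m = 49 − 7.2·1.2293 = 40.149; MC(Q_m) = 23 + 6.75·1.2293 = 31.2978.
Competitive Q* = 1.8638, so ΔQ = 0.6345; wedge = 40.149 − 31.2978 = 8.8512.
Deadweight loss = ½ × 0.6345 × 8.8512 = $2.81 thousand.

$2.81 thousand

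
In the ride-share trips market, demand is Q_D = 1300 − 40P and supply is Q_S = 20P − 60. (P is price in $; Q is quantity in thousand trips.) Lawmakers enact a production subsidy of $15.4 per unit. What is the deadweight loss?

$1581.07 thousand

In inverse form: demand P = 32.5 − 0.025Q, supply P = 3 + 0.05Q.
Competitive equilibrium: 32.5 − 0.025Q = 3 + 0.05Q → Q* = 393.3333, P* = 22.6667.
The subsidy lowers effective supply by 15.4: P = 0.05Q − 12.4.
New quantity: 32.5 − 0.025Q = 0.05Q − 12.4 → Q' = 598.6667.
Overproduction ΔQ = 598.6667 − 393.3333 = 205.3334; wedge = subsidy = 15.4.
Welfare loss = ½ × 205.3334 × 15.4 = $1581.07 thousand.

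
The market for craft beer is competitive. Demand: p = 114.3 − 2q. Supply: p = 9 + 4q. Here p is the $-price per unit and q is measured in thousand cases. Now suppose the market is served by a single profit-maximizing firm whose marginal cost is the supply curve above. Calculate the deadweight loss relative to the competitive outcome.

$57.75 thousand

Competitive equilibrium: 114.3 − 2q = 9 + 4q → q* = 17.55, p* = 79.2.
Marginal revenue: MR = 114.3 − 4q. Set MR = MC: 114.3 − 4q = 9 + 4q → q_m = 13.1625.
Price p_m = 114.3 − 2·13.1625 = 87.975; MC(q_m) = 9 + 4·13.1625 = 61.65.
Competitive q* = 17.55, so Δq = 4.3875; wedge = 87.975 − 61.65 = 26.325.
The triangle = ½ × 4.3875 × 26.325 = $57.75 thousand.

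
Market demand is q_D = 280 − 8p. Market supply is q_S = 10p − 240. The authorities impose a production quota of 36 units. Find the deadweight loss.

In inverse form: demand p = 35 − 0.125q, supply p = 24 + 0.1q.
Competitive equilibrium: 35 − 0.125q = 24 + 0.1q → q* = 48.8889, p* = 28.8889.
At q = 36: demand price = 35 − 0.125·36 = 30.5; supply price = 24 + 0.1·36 = 27.6.
Δq = 48.8889 − 36 = 12.8889; wedge = 30.5 − 27.6 = 2.9.
Welfare loss = ½ × 12.8889 × 2.9 = 18.69.

18.69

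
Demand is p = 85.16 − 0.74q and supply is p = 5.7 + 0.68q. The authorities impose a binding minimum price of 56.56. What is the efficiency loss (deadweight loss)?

212.72

Competitive equilibrium: 85.16 − 0.74q = 5.7 + 0.68q → q* = 55.9577, p* = 43.7513.
At the floor p = 56.56, quantity demanded = (85.16 − 56.56)/0.74 = 38.6486.
Sellers' marginal cost at q' = 38.6486: 5.7 + 0.68·38.6486 = 31.981.
Δq = 55.9577 − 38.6486 = 17.3091; wedge = 56.56 − 31.981 = 24.579.
DWL = ½ × 17.3091 × 24.579 = 212.72.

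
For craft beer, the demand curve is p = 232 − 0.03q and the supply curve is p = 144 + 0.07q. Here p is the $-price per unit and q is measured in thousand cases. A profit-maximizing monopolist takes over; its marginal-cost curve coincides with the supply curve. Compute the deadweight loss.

Competitive equilibrium: 232 − 0.03q = 144 + 0.07q → q* = 880, p* = 205.6.
Marginal revenue: MR = 232 − 0.06q. Set MR = MC: 232 − 0.06q = 144 + 0.07q → q_m = 676.9231.
Price p_m = 232 − 0.03·676.9231 = 211.6923; MC(q_m) = 144 + 0.07·676.9231 = 191.3846.
Competitive q* = 880, so Δq = 203.0769; wedge = 211.6923 − 191.3846 = 20.3077.
Deadweight loss = ½ × 203.0769 × 20.3077 = $2062.01 thousand.

$2062.01 thousand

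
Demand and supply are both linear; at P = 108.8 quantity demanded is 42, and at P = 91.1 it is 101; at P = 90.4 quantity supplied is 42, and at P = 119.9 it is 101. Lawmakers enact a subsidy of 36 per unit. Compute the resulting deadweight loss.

810

Demand slope = (91.1 − 108.8)/(101 − 42) = −0.3, so P = 121.4 − 0.3Q.
Supply slope = (119.9 − 90.4)/(101 − 42) = 0.5, so P = 69.4 + 0.5Q.
Competitive equilibrium: 121.4 − 0.3Q = 69.4 + 0.5Q → Q* = 65, P* = 101.9.
The subsidy lowers effective supply by 36: P = 33.4 + 0.5Q.
New quantity: 121.4 − 0.3Q = 33.4 + 0.5Q → Q' = 110.
Overproduction ΔQ = 110 − 65 = 45; wedge = subsidy = 36.
Deadweight loss = ½ × 45 × 36 = 810.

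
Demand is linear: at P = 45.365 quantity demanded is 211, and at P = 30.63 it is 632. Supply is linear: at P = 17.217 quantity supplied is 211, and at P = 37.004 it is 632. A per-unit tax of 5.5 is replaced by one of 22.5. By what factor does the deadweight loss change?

16.736

Demand slope = (30.63 − 45.365)/(632 − 211) = −0.035, so P = 52.75 − 0.035Q.
Supply slope = (37.004 − 17.217)/(632 − 211) = 0.047, so P = 7.3 + 0.047Q.
Competitive equilibrium: 52.75 − 0.035Q = 7.3 + 0.047Q → Q* = 554.2683, P* = 33.3506.
For a per-unit tax t: ΔQ = t/0.082, so DWL = ½·t·(t/0.082) = t²/0.164.
At t = 5.5: DWL = 184.451. At t = 22.5: DWL = 3086.890.
Ratio = (22.5/5.5)² = 16.736.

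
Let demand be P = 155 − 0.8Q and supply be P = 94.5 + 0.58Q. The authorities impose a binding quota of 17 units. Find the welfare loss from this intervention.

497.09

Competitive equilibrium: 155 − 0.8Q = 94.5 + 0.58Q → Q* = 43.8406, P* = 119.9275.
At Q = 17: demand price = 155 − 0.8·17 = 141.4; supply price = 94.5 + 0.58·17 = 104.36.
ΔQ = 43.8406 − 17 = 26.8406; wedge = 141.4 − 104.36 = 37.04.
Welfare loss = ½ × 26.8406 × 37.04 = 497.09.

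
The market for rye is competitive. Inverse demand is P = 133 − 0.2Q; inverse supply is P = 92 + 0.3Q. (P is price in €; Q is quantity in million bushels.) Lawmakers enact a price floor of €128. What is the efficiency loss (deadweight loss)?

Competitive equilibrium: 133 − 0.2Q = 92 + 0.3Q → Q* = 82, P* = 116.6.
At the floor P = 128, quantity demanded = (133 − 128)/0.2 = 25.
Sellers' marginal cost at Q' = 25: 92 + 0.3·25 = 99.5.
ΔQ = 82 − 25 = 57; wedge = 128 − 99.5 = 28.5.
Deadweight loss = ½ × 57 × 28.5 = €812.25 million.

€812.25 million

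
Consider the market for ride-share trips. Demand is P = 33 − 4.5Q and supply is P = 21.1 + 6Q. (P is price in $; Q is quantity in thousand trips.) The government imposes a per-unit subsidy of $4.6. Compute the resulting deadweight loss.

$1.01 thousand

Competitive equilibrium: 33 − 4.5Q = 21.1 + 6Q → Q* = 1.1333, P* = 27.9.
The subsidy lowers effective supply by 4.6: P = 16.5 + 6Q.
New quantity: 33 − 4.5Q = 16.5 + 6Q → Q' = 1.5714.
Overproduction ΔQ = 1.5714 − 1.1333 = 0.4381; wedge = subsidy = 4.6.
DWL = ½ × 0.4381 × 4.6 = $1.01 thousand.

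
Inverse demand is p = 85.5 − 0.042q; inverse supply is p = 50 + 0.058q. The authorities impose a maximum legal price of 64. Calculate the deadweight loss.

Competitive equilibrium: 85.5 − 0.042q = 50 + 0.058q → q* = 355, p* = 70.59.
At the ceiling p = 64, quantity supplied = (64 − 50)/0.058 = 241.3793.
Willingness to pay at q' = 241.3793: 85.5 − 0.042·241.3793 = 75.3621.
Δq = 355 − 241.3793 = 113.6207; wedge = 75.3621 − 64 = 11.3621.
Deadweight loss = ½ × 113.6207 × 11.3621 = 645.48.

645.48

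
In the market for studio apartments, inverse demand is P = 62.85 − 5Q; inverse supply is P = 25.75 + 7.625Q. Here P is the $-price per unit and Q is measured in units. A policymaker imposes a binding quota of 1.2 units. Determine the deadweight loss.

$19.08

Competitive equilibrium: 62.85 − 5Q = 25.75 + 7.625Q → Q* = 2.9386, P* = 48.1569.
At Q = 1.2: demand price = 62.85 − 5·1.2 = 56.85; supply price = 25.75 + 7.625·1.2 = 34.9.
ΔQ = 2.9386 − 1.2 = 1.7386; wedge = 56.85 − 34.9 = 21.95.
Welfare loss = ½ × 1.7386 × 21.95 = $19.08.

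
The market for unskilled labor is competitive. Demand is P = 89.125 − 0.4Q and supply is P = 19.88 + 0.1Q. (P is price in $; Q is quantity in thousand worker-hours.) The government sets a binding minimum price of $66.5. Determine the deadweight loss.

$1678.03 thousand

Competitive equilibrium: 89.125 − 0.4Q = 19.88 + 0.1Q → Q* = 138.49, P* = 33.729.
At the floor P = 66.5, quantity demanded = (89.125 − 66.5)/0.4 = 56.5625.
Sellers' marginal cost at Q' = 56.5625: 19.88 + 0.1·56.5625 = 25.5363.
ΔQ = 138.49 − 56.5625 = 81.9275; wedge = 66.5 − 25.5363 = 40.9637.
DWL = ½ × 81.9275 × 40.9637 = $1678.03 thousand.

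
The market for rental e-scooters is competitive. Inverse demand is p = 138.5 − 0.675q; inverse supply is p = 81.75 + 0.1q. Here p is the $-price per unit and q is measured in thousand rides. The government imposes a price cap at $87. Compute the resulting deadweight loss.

Competitive equilibrium: 138.5 − 0.675q = 81.75 + 0.1q → q* = 73.2258, p* = 89.0726.
At the ceiling p = 87, quantity supplied = (87 − 81.75)/0.1 = 52.5.
Willingness to pay at q' = 52.5: 138.5 − 0.675·52.5 = 103.0625.
Δq = 73.2258 − 52.5 = 20.7258; wedge = 103.0625 − 87 = 16.0625.
The triangle = ½ × 20.7258 × 16.0625 = $166.45 thousand.

$166.45 thousand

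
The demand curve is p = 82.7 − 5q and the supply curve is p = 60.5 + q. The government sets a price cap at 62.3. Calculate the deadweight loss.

10.83

Competitive equilibrium: 82.7 − 5q = 60.5 + q → q* = 3.7, p* = 64.2.
At the ceiling p = 62.3, quantity supplied = (62.3 − 60.5)/1 = 1.8.
Willingness to pay at q' = 1.8: 82.7 − 5·1.8 = 73.7.
Δq = 3.7 − 1.8 = 1.9; wedge = 73.7 − 62.3 = 11.4.
DWL = ½ × 1.9 × 11.4 = 10.83.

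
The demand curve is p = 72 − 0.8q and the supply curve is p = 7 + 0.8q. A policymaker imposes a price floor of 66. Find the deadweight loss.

877.81

Competitive equilibrium: 72 − 0.8q = 7 + 0.8q → q* = 40.625, p* = 39.5.
At the floor p = 66, quantity demanded = (72 − 66)/0.8 = 7.5.
Sellers' marginal cost at q' = 7.5: 7 + 0.8·7.5 = 13.
Δq = 40.625 − 7.5 = 33.125; wedge = 66 − 13 = 53.
The triangle = ½ × 33.125 × 53 = 877.81.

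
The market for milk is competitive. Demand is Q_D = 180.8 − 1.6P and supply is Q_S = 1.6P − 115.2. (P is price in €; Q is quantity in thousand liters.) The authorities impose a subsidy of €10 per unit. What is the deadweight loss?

€40 thousand

In inverse form: demand P = 113 − 0.625Q, supply P = 72 + 0.625Q.
Competitive equilibrium: 113 − 0.625Q = 72 + 0.625Q → Q* = 32.8, P* = 92.5.
The subsidy lowers effective supply by 10: P = 62 + 0.625Q.
New quantity: 113 − 0.625Q = 62 + 0.625Q → Q' = 40.8.
Overproduction ΔQ = 40.8 − 32.8 = 8; wedge = subsidy = 10.
DWL = ½ × 8 × 10 = €40 thousand.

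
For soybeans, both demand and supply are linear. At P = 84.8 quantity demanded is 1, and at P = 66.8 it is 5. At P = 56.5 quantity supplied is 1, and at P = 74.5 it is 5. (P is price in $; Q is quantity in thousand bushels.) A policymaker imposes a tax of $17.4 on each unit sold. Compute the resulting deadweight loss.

Demand slope = (66.8 − 84.8)/(5 − 1) = −4.5, so P = 89.3 − 4.5Q.
Supply slope = (74.5 − 56.5)/(5 − 1) = 4.5, so P = 52 + 4.5Q.
Competitive equilibrium: 89.3 − 4.5Q = 52 + 4.5Q → Q* = 4.1444, P* = 70.65.
With the tax, the buyer price exceeds the seller price by 17.4: (89.3 − 4.5Q) − (52 + 4.5Q) = 17.4 → Q' = 2.2111.
ΔQ = 4.1444 − 2.2111 = 1.9333; the wedge equals the tax, 17.4.
Welfare loss = ½ × 1.9333 × 17.4 = $16.82 thousand.

$16.82 thousand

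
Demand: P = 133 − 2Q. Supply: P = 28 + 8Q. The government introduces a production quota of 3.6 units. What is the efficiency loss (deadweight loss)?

Competitive equilibrium: 133 − 2Q = 28 + 8Q → Q* = 10.5, P* = 112.
At Q = 3.6: demand price = 133 − 2·3.6 = 125.8; supply price = 28 + 8·3.6 = 56.8.
ΔQ = 10.5 − 3.6 = 6.9; wedge = 125.8 − 56.8 = 69.
Welfare loss = ½ × 6.9 × 69 = 238.05.

238.05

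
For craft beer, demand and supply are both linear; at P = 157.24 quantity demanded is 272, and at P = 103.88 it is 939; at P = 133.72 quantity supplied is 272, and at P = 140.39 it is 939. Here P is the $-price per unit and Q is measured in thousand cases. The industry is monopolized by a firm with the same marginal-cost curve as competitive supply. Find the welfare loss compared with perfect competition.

$2834.60 thousand

Demand slope = (103.88 − 157.24)/(939 − 272) = −0.08, so P = 179 − 0.08Q.
Supply slope = (140.39 − 133.72)/(939 − 272) = 0.01, so P = 131 + 0.01Q.
Competitive equilibrium: 179 − 0.08Q = 131 + 0.01Q → Q* = 533.33333, P* = 136.33333.
Marginal revenue: MR = 179 − 0.16Q. Set MR = MC: 179 − 0.16Q = 131 + 0.01Q → Q_m = 282.35294.
Price P_m = 179 − 0.08·282.35294 = 156.41176; MC(Q_m) = 131 + 0.01·282.35294 = 133.82353.
Competitive Q* = 533.33333, so ΔQ = 250.98039; wedge = 156.41176 − 133.82353 = 22.58823.
The triangle = ½ × 250.98039 × 22.58823 = $2834.60 thousand.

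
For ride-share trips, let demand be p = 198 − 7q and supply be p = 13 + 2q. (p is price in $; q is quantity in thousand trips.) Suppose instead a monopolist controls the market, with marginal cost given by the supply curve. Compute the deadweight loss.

$363.94 thousand

Competitive equilibrium: 198 − 7q = 13 + 2q → q* = 20.5556, p* = 54.1111.
Marginal revenue: MR = 198 − 14q. Set MR = MC: 198 − 14q = 13 + 2q → q_m = 11.5625.
Price p_m = 198 − 7·11.5625 = 117.0625; MC(q_m) = 13 + 2·11.5625 = 36.125.
Competitive q* = 20.5556, so Δq = 8.9931; wedge = 117.0625 − 36.125 = 80.9375.
Deadweight loss = ½ × 8.9931 × 80.9375 = $363.94 thousand.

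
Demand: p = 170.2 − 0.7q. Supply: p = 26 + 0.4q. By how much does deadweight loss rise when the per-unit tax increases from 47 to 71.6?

Competitive equilibrium: 170.2 − 0.7q = 26 + 0.4q → q* = 131.0909, p* = 78.4364.
For a per-unit tax t: Δq = t/1.1, so DWL = ½·t·(t/1.1) = t²/2.2.
At t = 47: DWL = 1004.091. At t = 71.6: DWL = 2330.255.
Increase = 2330.255 − 1004.091 = 1326.16.

1326.16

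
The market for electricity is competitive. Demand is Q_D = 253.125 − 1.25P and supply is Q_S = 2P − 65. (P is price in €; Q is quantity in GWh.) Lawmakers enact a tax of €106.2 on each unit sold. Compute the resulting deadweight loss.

In inverse form: demand P = 202.5 − 0.8Q, supply P = 32.5 + 0.5Q.
Competitive equilibrium: 202.5 − 0.8Q = 32.5 + 0.5Q → Q* = 130.7692, P* = 97.8846.
With the tax, the buyer price exceeds the seller price by 106.2: (202.5 − 0.8Q) − (32.5 + 0.5Q) = 106.2 → Q' = 49.0769.
ΔQ = 130.7692 − 49.0769 = 81.6923; the wedge equals the tax, 106.2.
Welfare loss = ½ × 81.6923 × 106.2 = €4337.86.

€4337.86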